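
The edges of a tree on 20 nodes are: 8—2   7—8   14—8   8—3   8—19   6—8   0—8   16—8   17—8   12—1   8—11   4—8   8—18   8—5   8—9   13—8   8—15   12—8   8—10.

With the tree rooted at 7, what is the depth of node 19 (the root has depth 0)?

Path from 7 to 19: 7–8–19, which has 2 edges.

2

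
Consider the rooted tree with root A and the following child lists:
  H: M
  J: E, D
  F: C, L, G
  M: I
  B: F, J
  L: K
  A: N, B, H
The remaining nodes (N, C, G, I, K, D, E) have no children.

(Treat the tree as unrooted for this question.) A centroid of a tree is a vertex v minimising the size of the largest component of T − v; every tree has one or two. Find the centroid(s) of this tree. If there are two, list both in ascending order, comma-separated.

B

If B is removed the pieces have sizes 5, 5, 3, all ≤ ⌊14/2⌋ = 7.
Every other node leaves some component of size > 7, so the centroid is unique.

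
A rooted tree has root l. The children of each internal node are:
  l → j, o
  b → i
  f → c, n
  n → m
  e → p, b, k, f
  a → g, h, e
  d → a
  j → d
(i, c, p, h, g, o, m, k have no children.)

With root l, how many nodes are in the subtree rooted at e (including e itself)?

e's subtree: {e, k, f, b, p, n, c, i, m}, size 9.

9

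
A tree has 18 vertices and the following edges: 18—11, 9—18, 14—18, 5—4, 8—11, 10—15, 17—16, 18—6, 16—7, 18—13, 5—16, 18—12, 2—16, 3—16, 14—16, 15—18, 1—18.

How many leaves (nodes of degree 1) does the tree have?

Degree-1 nodes: 1, 2, 3, 4, 6, 7, 8, 9, 10, 12, 13, 17 — 12 of them.

12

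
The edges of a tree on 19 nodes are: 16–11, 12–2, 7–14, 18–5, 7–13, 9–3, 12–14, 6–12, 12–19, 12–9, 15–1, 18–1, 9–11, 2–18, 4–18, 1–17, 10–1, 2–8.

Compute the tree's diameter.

7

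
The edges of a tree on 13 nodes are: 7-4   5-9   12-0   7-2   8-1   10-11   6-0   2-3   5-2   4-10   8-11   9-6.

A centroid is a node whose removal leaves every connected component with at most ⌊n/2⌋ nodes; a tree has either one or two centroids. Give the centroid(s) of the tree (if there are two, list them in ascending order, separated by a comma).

2

Delete 2: the remaining components have sizes 6, 5, 1. Max 6 ≤ 6, so 2 is a centroid.
Every other node leaves some component of size > 6, so the centroid is unique.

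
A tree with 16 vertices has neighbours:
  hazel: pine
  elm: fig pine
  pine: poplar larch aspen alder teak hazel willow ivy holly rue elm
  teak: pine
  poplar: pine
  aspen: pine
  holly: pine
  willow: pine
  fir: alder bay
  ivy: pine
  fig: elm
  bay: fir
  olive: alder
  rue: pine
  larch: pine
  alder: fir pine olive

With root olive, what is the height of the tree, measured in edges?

A deepest node is fig, reached by olive – alder – pine – elm – fig.
That path has 4 edges, so the height is 4.

4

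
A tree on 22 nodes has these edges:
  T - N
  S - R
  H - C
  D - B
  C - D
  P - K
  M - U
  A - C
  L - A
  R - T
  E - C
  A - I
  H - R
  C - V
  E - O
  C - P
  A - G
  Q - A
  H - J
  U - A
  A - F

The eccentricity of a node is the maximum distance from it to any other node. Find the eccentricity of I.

Distances from I peak at 6, attained at N.
I–A–C–H–R–T–N

6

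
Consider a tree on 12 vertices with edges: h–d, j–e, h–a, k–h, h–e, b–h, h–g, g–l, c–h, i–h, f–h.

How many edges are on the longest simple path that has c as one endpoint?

3

A farthest node from c is l (j also at distance 3).
The path c-h-g-l has 3 edges.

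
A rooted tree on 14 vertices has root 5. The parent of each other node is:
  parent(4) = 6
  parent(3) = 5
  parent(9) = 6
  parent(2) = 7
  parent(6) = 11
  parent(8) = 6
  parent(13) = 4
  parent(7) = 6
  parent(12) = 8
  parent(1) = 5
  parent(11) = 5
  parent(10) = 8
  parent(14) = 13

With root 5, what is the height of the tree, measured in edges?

14 sits deepest: 5–11–6–4–13–14 — 5 edges from the root.

5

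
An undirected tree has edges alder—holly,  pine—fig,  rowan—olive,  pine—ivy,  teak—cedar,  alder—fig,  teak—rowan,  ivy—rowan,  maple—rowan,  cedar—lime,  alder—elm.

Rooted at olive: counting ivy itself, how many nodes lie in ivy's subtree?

The subtree rooted at ivy contains: ivy, pine, fig, alder, elm, holly — 6 nodes.

6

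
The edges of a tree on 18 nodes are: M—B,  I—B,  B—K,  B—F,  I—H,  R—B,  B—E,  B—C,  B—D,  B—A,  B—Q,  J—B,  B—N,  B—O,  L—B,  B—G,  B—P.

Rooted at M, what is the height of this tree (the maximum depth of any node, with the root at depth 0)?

3

The longest root-to-leaf path is M – B – I – H (3 edges).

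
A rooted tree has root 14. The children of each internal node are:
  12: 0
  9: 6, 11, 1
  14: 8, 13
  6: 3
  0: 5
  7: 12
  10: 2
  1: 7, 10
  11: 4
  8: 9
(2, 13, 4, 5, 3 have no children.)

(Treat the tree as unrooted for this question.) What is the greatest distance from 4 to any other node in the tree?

A farthest node from 4 is 5.
The path 4–11–9–1–7–12–0–5 has 7 edges.

7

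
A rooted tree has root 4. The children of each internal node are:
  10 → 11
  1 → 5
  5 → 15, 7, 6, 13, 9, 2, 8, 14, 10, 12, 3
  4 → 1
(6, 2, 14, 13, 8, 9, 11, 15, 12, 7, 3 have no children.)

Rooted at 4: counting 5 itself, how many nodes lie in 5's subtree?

13

Descendants of 5 (including itself): 5, 14, 3, 8, 2, 13, 9, 10, 6, 12, 15, 7, 11. That's 13.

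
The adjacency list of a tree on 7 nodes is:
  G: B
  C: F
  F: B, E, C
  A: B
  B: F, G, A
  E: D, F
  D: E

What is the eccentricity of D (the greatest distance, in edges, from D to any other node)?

Distances from D peak at 4, attained at A (G also at distance 4).
D–E–F–B–A

4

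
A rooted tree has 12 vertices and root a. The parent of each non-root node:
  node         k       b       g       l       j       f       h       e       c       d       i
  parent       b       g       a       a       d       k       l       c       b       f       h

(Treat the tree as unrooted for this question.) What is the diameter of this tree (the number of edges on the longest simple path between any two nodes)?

A longest path is j - d - f - k - b - g - a - l - h - i, with 9 edges.

9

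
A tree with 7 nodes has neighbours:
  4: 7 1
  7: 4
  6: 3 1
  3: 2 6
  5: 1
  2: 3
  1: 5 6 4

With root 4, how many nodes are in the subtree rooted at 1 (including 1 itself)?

1's subtree: {1, 6, 5, 3, 2}, size 5.

5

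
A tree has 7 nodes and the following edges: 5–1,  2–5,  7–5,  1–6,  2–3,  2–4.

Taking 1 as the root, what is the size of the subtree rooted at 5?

The subtree rooted at 5 contains: 5, 7, 2, 3, 4 — 5 nodes.

5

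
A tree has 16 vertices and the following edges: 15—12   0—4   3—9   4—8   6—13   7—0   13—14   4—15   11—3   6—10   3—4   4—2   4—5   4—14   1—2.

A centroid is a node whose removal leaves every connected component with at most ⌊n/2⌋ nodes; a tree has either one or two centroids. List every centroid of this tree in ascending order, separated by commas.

4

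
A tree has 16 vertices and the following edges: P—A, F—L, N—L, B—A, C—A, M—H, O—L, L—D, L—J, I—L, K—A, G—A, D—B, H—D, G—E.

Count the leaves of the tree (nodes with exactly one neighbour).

The leaves are C, E, F, I, J, K, M, N, O, P.
That is 10 leaves.

10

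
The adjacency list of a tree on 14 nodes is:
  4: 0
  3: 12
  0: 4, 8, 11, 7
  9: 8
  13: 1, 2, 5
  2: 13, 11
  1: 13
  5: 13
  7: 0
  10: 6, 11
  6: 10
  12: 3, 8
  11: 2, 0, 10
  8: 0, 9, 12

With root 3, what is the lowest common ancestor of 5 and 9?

Path 5→root: 5 13 2 11 0 8 12 3; path 9→root: 9 8 12 3.
First common node: 8.

8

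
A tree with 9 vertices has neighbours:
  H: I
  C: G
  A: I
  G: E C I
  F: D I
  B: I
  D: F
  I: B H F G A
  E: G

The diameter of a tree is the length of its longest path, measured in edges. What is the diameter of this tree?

4

A longest path is D–F–I–G–E, with 4 edges.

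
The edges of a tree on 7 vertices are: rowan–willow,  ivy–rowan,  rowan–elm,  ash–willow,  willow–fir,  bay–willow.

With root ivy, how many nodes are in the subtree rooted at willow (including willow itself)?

4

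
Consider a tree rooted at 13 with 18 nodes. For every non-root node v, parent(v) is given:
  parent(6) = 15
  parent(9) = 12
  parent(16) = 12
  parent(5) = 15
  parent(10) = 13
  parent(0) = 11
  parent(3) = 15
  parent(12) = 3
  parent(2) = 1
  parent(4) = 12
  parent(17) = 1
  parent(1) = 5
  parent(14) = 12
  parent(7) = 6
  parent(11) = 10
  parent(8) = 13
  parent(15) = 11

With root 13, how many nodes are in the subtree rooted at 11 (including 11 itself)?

The subtree rooted at 11 contains: 11, 15, 0, 3, 5, 6, 12, 1, 7, 16, 9, 4, 14, 2, 17 — 15 nodes.

15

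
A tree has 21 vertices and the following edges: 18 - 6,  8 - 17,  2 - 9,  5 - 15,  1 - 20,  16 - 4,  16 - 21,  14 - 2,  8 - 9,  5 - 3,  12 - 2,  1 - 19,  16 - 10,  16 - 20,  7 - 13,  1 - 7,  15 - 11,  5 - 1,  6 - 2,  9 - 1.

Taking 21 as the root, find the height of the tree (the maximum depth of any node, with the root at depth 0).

18 sits deepest: 21 → 16 → 20 → 1 → 9 → 2 → 6 → 18 — 7 edges from the root.

7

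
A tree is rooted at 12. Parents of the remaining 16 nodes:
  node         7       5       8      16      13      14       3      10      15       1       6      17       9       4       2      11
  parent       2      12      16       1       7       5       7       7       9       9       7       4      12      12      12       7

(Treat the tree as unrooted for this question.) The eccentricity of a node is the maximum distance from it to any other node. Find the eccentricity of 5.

5

Distances from 5 peak at 5, attained at 8.
5-12-9-1-16-8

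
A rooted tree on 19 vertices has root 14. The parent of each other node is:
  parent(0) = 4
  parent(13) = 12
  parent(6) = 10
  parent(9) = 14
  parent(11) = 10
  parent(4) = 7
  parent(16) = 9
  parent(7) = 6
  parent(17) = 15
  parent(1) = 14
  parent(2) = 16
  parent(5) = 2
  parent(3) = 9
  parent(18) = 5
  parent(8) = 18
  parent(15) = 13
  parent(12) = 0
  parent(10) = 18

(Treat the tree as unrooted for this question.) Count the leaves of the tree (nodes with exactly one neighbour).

Degree-1 nodes: 1, 3, 8, 11, 17 — 5 of them.

5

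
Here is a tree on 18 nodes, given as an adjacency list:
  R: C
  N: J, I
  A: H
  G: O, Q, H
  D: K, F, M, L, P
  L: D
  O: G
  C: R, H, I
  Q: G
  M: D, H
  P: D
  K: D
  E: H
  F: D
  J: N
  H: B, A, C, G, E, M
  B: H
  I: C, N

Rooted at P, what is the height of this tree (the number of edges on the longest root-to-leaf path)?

7

A deepest node is J, reached by P-D-M-H-C-I-N-J.
That path has 7 edges, so the height is 7.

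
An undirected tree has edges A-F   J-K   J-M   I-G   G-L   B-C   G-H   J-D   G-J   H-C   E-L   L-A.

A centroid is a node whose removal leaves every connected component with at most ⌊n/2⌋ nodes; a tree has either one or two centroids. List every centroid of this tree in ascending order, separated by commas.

G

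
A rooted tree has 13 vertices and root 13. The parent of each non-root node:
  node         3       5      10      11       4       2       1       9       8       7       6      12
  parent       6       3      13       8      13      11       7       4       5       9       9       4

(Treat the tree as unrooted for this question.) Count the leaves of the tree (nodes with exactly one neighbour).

Exactly 4 nodes have a single neighbour: 1, 2, 10, 12.

4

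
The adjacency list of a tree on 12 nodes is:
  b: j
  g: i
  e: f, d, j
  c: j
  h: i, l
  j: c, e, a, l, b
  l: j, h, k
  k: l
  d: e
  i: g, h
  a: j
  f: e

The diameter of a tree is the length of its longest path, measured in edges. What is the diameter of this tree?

Starting from g, a farthest node is d at distance 6.
One longest path: g–i–h–l–j–e–d.
So the diameter is 6.

6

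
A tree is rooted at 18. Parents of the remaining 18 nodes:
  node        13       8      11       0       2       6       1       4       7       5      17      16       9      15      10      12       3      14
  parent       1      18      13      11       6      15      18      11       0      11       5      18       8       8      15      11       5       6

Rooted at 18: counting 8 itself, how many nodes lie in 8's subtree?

The subtree rooted at 8 contains: 8, 15, 9, 6, 10, 2, 14 — 7 nodes.

7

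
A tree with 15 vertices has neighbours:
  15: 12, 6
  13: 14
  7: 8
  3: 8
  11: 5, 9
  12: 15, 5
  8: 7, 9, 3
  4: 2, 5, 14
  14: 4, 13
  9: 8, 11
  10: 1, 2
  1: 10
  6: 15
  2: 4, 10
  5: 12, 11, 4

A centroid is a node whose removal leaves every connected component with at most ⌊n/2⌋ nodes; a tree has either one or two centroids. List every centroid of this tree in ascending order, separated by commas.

5

If 5 is removed the pieces have sizes 6, 5, 3, all ≤ ⌊15/2⌋ = 7.
No neighbour of 5 does as well, so 5 is the unique centroid.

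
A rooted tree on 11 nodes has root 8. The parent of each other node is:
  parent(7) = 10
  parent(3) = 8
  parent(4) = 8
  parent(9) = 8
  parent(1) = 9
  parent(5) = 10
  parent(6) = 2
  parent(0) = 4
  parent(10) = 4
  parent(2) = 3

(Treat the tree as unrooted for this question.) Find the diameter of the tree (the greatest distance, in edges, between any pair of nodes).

BFS from 5 reaches 6 last, at distance 6; BFS from 6 confirms no node is farther.
Path: 5 – 10 – 4 – 8 – 3 – 2 – 6.

6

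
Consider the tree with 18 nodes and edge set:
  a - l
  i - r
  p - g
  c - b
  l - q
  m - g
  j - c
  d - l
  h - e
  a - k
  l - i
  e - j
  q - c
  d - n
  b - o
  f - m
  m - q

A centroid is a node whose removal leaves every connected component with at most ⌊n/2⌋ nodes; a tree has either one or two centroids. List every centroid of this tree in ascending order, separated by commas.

Removing q splits the tree into components of sizes 7, 6, 4; the largest is 7 ≤ ⌊18/2⌋ = 9.
No neighbour of q does as well, so q is the unique centroid.

q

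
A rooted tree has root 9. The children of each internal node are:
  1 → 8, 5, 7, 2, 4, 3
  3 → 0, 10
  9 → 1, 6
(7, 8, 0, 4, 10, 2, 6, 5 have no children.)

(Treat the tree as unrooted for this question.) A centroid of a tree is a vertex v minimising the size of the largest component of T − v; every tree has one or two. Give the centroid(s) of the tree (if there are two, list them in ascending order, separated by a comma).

1

Removing 1 splits the tree into components of sizes 3, 2, 1, 1, 1, 1, 1; the largest is 3 ≤ ⌊11/2⌋ = 5.
Every other node leaves some component of size > 5, so the centroid is unique.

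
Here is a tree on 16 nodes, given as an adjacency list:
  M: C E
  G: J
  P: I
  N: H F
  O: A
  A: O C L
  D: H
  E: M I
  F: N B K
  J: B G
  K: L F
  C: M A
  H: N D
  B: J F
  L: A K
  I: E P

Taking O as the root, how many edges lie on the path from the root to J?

6

O–A–L–K–F–B–J — 6 edges.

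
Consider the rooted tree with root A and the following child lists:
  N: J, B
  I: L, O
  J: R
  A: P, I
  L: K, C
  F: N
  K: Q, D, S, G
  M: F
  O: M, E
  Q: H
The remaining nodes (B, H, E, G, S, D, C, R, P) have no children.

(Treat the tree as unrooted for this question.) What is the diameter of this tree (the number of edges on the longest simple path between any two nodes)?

10

Starting from R, a farthest node is H at distance 10.
One longest path: R – J – N – F – M – O – I – L – K – Q – H.
So the diameter is 10.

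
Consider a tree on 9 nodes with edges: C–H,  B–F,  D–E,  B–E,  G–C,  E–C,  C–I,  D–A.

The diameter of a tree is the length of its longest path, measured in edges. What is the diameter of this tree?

4

BFS from F reaches H last, at distance 4; BFS from H confirms no node is farther.
Path: F–B–E–C–H.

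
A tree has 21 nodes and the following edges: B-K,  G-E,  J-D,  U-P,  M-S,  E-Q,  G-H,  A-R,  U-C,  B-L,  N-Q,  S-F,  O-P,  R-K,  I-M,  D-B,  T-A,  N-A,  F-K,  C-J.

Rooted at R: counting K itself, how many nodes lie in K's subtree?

13

K's subtree: {K, F, B, S, L, D, M, J, I, C, U, P, O}, size 13.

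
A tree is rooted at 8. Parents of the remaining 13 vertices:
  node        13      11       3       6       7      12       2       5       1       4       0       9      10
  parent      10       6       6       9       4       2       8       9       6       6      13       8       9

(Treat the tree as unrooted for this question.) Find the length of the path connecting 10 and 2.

The path is 10 – 9 – 8 – 2, which has 3 edges.

3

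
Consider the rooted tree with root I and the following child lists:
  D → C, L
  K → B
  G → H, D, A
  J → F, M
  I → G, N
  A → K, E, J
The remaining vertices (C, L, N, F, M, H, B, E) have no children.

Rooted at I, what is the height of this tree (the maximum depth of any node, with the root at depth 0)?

A deepest node is B, reached by I – G – A – K – B.
That path has 4 edges, so the height is 4.

4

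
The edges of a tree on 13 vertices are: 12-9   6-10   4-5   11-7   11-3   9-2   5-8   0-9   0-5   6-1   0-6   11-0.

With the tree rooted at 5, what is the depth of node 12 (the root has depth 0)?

3

5–0–9–12 — 3 edges.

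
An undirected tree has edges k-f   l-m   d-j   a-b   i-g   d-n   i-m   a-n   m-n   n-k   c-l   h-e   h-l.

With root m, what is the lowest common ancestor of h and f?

m

h's ancestor chain is h, l, m and f's is f, k, n, m; they first meet at m.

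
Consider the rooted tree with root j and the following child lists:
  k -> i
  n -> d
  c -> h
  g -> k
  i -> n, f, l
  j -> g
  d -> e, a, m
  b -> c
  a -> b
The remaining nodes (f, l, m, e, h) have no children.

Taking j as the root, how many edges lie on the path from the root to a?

6

Path from j to a: j – g – k – i – n – d – a, which has 6 edges.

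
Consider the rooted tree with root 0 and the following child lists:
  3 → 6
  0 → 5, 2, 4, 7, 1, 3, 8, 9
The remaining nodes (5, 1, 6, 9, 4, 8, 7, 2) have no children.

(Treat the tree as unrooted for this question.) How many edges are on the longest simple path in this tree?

3

Starting from 6, a farthest node is 7 at distance 3.
One longest path: 6-3-0-7.
So the diameter is 3.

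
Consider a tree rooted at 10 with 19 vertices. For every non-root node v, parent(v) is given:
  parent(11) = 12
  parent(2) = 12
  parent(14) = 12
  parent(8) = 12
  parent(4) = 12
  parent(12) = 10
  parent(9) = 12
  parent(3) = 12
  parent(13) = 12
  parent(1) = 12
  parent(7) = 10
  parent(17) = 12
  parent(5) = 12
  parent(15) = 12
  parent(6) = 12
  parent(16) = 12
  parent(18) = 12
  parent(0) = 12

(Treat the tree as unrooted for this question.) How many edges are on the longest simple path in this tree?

BFS from 7 reaches 6 last, at distance 3; BFS from 6 confirms no node is farther.
Path: 7 - 10 - 12 - 6.

3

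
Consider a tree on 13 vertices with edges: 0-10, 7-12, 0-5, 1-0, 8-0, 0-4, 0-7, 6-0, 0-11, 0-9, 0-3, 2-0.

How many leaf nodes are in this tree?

The leaves are 1, 2, 3, 4, 5, 6, 8, 9, 10, 11, 12.
That is 11 leaves.

11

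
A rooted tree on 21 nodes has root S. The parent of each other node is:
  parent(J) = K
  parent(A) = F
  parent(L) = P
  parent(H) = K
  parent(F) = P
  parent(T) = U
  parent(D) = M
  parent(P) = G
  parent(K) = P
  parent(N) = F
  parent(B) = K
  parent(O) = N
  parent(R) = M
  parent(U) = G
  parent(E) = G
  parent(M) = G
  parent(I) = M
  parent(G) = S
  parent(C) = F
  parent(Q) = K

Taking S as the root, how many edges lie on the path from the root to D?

Climbing from D to the root: D–M–G–S. That's 3 steps.

3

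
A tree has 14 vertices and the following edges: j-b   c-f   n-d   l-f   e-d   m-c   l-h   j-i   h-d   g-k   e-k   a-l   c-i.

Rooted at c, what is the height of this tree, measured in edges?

The longest root-to-leaf path is c – f – l – h – d – e – k – g (7 edges).

7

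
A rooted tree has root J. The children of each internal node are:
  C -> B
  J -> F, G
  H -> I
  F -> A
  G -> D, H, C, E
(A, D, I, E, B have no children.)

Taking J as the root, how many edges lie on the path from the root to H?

J–G–H — 2 edges.

2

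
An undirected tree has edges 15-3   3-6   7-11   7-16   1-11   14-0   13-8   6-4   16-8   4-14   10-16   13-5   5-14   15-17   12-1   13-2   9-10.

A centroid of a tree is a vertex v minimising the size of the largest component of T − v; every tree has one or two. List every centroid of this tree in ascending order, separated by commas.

13

Removing 13 splits the tree into components of sizes 8, 8, 1; the largest is 8 ≤ ⌊18/2⌋ = 9.
Every other node leaves some component of size > 9, so the centroid is unique.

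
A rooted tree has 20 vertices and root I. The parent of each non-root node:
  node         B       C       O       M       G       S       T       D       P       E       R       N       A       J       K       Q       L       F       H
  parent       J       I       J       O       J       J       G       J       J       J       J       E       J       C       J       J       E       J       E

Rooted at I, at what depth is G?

Climbing from G to the root: G – J – C – I. That's 3 steps.

3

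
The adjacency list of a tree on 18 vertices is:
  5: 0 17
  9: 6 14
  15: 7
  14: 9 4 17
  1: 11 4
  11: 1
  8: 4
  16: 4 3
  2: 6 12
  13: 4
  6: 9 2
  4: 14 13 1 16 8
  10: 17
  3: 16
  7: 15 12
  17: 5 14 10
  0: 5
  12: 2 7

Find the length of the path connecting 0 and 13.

5

The path is 0 - 5 - 17 - 14 - 4 - 13, which has 5 edges.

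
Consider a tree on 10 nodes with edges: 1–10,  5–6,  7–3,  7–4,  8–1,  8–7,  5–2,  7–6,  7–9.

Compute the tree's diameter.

6

A longest path is 2 – 5 – 6 – 7 – 8 – 1 – 10, with 6 edges.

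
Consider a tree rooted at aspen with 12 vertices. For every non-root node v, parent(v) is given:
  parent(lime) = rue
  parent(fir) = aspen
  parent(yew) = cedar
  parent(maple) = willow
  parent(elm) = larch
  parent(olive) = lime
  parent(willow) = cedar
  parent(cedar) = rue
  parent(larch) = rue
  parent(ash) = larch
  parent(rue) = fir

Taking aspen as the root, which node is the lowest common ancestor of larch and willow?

Path larch→root: larch rue fir aspen; path willow→root: willow cedar rue fir aspen.
First common node: rue.

rue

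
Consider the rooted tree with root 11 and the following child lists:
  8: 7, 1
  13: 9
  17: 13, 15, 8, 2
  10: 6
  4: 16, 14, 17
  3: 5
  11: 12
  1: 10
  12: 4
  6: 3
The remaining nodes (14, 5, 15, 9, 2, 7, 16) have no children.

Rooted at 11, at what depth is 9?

5

Climbing from 9 to the root: 9–13–17–4–12–11. That's 5 steps.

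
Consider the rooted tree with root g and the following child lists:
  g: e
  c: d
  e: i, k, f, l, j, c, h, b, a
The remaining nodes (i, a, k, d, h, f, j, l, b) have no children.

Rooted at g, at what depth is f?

Path from g to f: g – e – f, which has 2 edges.

2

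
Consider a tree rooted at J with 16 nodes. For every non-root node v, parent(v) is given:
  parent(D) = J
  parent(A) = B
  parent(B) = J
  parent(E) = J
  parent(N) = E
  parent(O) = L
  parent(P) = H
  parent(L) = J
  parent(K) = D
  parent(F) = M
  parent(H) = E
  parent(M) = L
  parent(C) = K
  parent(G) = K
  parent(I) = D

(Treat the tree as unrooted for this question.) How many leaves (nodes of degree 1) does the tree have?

8

The leaves are A, C, F, G, I, N, O, P.
That is 8 leaves.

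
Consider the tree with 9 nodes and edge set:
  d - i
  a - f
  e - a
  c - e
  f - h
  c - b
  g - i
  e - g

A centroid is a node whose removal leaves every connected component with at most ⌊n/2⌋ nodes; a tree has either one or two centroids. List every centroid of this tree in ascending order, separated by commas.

If e is removed the pieces have sizes 3, 3, 2, all ≤ ⌊9/2⌋ = 4.
No neighbour of e does as well, so e is the unique centroid.

e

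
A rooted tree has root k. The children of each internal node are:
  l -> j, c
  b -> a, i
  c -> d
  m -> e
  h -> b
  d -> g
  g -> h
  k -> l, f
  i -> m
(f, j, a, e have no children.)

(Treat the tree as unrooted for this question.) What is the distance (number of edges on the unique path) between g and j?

4

The path is g–d–c–l–j, which has 4 edges.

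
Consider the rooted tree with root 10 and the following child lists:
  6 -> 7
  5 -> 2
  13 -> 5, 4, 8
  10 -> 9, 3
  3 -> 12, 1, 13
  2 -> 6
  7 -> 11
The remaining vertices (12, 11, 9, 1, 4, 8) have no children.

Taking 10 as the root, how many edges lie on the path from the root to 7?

Path from 10 to 7: 10–3–13–5–2–6–7, which has 6 edges.

6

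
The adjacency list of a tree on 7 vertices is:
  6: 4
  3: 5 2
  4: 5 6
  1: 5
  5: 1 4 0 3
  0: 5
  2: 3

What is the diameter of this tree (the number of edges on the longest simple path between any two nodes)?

4

A longest path is 2 - 3 - 5 - 4 - 6, with 4 edges.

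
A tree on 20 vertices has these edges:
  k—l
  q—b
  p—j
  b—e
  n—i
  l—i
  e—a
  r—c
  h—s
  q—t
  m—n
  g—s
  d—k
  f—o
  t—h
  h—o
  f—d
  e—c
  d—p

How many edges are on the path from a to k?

9

a–e–b–q–t–h–o–f–d–k: 9 edges.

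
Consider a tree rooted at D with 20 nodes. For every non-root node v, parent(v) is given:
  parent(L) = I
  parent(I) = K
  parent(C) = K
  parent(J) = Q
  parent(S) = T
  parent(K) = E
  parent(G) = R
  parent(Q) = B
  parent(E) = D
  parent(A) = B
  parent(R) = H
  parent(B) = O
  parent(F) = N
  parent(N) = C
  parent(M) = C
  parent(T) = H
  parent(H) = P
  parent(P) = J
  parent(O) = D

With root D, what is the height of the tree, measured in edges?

8

A deepest node is S, reached by D–O–B–Q–J–P–H–T–S.
That path has 8 edges, so the height is 8.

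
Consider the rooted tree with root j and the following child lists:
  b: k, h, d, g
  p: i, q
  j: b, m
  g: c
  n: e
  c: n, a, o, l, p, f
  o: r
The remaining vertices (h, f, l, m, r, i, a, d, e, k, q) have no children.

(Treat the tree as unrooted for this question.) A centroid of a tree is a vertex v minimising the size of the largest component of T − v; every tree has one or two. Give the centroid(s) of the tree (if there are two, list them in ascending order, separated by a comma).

c

If c is removed the pieces have sizes 7, 3, 2, 2, 1, 1, 1, all ≤ ⌊18/2⌋ = 9.
Every other node leaves some component of size > 9, so the centroid is unique.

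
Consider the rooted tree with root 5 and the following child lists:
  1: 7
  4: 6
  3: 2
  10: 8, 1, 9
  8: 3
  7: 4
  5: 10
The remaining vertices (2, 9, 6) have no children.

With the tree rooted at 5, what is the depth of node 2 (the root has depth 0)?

Climbing from 2 to the root: 2 – 3 – 8 – 10 – 5. That's 4 steps.

4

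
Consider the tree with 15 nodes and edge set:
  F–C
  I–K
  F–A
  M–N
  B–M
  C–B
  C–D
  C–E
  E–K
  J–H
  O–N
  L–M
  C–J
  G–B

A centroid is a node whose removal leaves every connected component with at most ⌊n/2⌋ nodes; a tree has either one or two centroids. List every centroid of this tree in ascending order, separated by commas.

If C is removed the pieces have sizes 6, 3, 2, 2, 1, all ≤ ⌊15/2⌋ = 7.
No neighbour of C does as well, so C is the unique centroid.

C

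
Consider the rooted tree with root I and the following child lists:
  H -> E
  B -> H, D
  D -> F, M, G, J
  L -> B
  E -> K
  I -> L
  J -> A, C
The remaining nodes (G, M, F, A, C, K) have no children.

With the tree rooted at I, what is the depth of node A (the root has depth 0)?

I – L – B – D – J – A — 5 edges.

5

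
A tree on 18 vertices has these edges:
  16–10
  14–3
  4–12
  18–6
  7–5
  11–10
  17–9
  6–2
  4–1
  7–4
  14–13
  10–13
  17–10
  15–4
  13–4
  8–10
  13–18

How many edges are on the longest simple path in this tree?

Starting from 2, a farthest node is 9 at distance 6.
One longest path: 2-6-18-13-10-17-9.
So the diameter is 6.

6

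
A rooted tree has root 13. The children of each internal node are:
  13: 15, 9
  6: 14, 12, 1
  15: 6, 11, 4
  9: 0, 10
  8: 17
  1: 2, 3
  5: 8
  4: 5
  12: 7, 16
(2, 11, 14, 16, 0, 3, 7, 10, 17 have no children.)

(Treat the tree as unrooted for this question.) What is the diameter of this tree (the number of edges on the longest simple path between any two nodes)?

A longest path is 17 - 8 - 5 - 4 - 15 - 6 - 12 - 7, with 7 edges.

7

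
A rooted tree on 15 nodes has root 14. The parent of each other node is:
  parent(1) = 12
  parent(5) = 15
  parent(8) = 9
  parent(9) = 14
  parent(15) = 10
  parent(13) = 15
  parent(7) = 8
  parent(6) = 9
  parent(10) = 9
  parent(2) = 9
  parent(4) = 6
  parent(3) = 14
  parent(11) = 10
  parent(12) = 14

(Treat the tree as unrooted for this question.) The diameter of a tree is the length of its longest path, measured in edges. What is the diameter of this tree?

BFS from 5 reaches 1 last, at distance 6; BFS from 1 confirms no node is farther.
Path: 5–15–10–9–14–12–1.

6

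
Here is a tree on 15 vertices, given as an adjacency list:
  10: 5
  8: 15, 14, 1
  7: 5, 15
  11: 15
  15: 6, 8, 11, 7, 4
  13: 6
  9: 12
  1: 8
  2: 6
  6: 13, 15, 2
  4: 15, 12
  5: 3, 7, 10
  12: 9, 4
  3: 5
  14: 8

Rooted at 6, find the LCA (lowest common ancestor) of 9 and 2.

6

Ancestors of 9 (toward the root): 9, 12, 4, 15, 6.
Ancestors of 2: 2, 6.
The deepest node appearing in both lists is 6.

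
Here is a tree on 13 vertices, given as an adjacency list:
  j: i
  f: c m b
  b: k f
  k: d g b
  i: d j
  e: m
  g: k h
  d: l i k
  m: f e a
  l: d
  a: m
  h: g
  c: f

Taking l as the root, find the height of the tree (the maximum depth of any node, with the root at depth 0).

The longest root-to-leaf path is l–d–k–b–f–m–e (6 edges).

6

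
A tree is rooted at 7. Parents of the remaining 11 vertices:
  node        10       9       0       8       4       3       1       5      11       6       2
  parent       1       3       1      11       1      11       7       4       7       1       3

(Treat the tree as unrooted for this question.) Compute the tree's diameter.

6

A longest path is 5–4–1–7–11–3–9, with 6 edges.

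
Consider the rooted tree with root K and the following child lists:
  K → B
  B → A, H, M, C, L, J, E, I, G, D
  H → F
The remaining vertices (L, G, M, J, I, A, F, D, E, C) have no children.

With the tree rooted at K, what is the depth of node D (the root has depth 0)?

K – B – D — 2 edges.

2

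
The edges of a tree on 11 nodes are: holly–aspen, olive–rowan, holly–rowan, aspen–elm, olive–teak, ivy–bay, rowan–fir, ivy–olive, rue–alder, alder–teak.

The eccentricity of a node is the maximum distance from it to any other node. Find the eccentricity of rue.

7

The node farthest from rue is elm, via rue – alder – teak – olive – rowan – holly – aspen – elm — 7 edges.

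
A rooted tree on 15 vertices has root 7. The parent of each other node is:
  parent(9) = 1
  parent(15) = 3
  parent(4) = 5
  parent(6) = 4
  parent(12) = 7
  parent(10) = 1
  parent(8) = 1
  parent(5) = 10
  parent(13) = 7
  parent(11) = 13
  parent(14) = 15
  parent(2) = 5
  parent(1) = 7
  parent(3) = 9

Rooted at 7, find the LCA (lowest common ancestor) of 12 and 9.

7

Ancestors of 12 (toward the root): 12, 7.
Ancestors of 9: 9, 1, 7.
The deepest node appearing in both lists is 7.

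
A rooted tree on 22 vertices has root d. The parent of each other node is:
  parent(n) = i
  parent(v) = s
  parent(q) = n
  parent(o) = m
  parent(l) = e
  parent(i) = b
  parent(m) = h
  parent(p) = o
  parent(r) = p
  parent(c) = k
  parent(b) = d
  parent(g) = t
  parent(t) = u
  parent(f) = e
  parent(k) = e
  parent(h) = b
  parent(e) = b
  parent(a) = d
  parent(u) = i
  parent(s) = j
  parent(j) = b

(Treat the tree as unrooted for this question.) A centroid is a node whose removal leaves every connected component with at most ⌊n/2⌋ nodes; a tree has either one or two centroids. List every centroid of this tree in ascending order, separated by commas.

b

Delete b: the remaining components have sizes 6, 5, 5, 3, 2. Max 6 ≤ 11, so b is a centroid.
No neighbour of b does as well, so b is the unique centroid.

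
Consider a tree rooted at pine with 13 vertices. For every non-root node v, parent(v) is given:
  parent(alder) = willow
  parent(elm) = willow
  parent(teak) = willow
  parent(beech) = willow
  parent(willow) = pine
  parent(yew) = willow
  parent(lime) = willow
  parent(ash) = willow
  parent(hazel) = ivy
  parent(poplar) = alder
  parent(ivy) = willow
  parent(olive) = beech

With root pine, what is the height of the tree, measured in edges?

3

The longest root-to-leaf path is pine → willow → beech → olive (3 edges).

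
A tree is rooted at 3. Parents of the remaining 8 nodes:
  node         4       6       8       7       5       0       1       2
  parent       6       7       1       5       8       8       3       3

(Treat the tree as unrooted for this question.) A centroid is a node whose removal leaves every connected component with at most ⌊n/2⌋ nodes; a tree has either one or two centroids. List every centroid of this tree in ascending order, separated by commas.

If 8 is removed the pieces have sizes 4, 3, 1, all ≤ ⌊9/2⌋ = 4.
No neighbour of 8 does as well, so 8 is the unique centroid.

8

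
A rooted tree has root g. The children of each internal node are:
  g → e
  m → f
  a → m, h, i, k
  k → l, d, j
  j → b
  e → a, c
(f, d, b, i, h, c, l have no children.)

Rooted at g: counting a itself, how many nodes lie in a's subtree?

a's subtree: {a, h, k, m, i, d, j, l, f, b}, size 10.

10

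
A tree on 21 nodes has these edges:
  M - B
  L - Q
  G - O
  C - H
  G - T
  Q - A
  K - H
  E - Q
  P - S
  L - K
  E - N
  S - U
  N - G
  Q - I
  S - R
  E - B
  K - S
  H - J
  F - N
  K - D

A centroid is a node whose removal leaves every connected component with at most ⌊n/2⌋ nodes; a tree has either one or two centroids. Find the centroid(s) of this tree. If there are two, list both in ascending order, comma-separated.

Q

Removing Q splits the tree into components of sizes 10, 8, 1, 1; the largest is 10 ≤ ⌊21/2⌋ = 10.
No neighbour of Q does as well, so Q is the unique centroid.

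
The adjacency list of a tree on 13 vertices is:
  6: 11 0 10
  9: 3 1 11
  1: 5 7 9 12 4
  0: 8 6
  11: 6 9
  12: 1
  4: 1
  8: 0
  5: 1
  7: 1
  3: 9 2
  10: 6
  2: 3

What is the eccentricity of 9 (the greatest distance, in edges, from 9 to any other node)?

4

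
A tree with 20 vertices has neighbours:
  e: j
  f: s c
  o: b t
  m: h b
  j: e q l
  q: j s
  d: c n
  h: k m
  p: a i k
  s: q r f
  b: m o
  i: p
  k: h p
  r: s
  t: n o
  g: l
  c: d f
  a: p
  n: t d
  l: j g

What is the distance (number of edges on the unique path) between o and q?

7

The path is o - t - n - d - c - f - s - q, which has 7 edges.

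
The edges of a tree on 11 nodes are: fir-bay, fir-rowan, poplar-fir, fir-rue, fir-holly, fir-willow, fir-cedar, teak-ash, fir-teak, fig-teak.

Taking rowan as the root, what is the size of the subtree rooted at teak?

The subtree rooted at teak contains: teak, fig, ash — 3 nodes.

3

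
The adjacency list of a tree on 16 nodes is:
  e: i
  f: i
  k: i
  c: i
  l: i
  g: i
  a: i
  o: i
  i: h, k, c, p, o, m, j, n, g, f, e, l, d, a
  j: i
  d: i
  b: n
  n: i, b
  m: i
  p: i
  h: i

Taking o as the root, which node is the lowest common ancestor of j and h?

Path j→root: j i o; path h→root: h i o.
First common node: i.

i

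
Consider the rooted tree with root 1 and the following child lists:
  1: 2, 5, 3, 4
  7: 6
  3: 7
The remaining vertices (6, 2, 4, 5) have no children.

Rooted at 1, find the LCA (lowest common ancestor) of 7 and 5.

1

7's ancestor chain is 7, 3, 1 and 5's is 5, 1; they first meet at 1.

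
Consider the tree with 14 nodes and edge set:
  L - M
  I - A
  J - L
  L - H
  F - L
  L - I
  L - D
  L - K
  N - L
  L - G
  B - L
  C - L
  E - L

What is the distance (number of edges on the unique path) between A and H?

The path is A - I - L - H, which has 3 edges.

3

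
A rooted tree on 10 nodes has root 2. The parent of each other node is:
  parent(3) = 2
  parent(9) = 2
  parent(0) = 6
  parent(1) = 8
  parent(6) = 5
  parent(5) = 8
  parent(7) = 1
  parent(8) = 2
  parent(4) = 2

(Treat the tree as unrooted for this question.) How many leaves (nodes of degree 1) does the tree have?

5

The leaves are 0, 3, 4, 7, 9.
That is 5 leaves.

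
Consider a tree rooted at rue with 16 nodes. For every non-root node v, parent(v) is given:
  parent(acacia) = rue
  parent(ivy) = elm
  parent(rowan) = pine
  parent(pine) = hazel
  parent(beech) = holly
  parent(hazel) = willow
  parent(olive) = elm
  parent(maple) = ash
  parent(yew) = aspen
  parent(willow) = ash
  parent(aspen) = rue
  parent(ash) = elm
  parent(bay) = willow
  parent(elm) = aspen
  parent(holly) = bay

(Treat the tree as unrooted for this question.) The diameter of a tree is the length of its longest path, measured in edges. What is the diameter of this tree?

8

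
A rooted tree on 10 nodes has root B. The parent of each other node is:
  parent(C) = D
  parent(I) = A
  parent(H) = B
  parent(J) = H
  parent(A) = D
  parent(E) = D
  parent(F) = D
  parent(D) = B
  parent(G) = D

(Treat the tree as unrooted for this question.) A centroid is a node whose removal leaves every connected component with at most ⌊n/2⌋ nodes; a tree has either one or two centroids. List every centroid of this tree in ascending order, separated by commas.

D

Delete D: the remaining components have sizes 3, 2, 1, 1, 1, 1. Max 3 ≤ 5, so D is a centroid.
Every other node leaves some component of size > 5, so the centroid is unique.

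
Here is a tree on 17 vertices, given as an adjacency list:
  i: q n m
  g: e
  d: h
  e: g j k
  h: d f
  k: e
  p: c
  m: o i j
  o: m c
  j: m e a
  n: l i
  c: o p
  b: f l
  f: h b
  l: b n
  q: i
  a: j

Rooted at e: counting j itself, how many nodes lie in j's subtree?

14

Descendants of j (including itself): j, m, a, o, i, c, q, n, p, l, b, f, h, d. That's 14.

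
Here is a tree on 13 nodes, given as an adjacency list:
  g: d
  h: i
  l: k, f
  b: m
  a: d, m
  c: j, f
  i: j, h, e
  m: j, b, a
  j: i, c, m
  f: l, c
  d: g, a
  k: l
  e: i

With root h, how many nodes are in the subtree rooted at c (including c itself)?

The subtree rooted at c contains: c, f, l, k — 4 nodes.

4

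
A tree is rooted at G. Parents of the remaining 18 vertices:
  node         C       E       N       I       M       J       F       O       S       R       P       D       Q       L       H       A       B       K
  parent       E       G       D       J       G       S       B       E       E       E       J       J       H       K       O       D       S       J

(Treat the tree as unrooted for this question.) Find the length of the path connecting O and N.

5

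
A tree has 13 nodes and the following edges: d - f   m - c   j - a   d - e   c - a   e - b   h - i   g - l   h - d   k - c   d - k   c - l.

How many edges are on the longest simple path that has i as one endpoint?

A farthest node from i is j (g also at distance 6).
The path i – h – d – k – c – a – j has 6 edges.

6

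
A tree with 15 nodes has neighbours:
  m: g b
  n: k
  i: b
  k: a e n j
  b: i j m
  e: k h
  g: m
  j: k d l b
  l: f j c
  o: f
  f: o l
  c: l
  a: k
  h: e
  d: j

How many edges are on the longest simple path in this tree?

6

A longest path is g–m–b–j–k–e–h, with 6 edges.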